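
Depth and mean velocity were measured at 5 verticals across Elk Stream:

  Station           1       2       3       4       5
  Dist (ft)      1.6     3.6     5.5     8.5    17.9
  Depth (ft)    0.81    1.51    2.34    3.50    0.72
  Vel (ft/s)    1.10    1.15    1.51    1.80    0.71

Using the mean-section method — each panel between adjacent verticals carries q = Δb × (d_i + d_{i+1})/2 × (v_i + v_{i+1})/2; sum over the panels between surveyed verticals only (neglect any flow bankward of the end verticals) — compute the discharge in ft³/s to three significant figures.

Panel 1-2: Δb = 2 ft, d̄ = (0.81+1.51)/2 = 1.16, v̄ = (1.10+1.15)/2 = 1.125 → q = 2×1.16×1.125 = 2.610 ft³/s
Panel 2-3: Δb = 1.9 ft, d̄ = (1.51+2.34)/2 = 1.925, v̄ = (1.15+1.51)/2 = 1.33 → q = 1.9×1.925×1.33 = 4.864 ft³/s
Panel 3-4: Δb = 3 ft, d̄ = (2.34+3.50)/2 = 2.92, v̄ = (1.51+1.80)/2 = 1.655 → q = 3×2.92×1.655 = 14.50 ft³/s
Panel 4-5: Δb = 9.4 ft, d̄ = (3.50+0.72)/2 = 2.11, v̄ = (1.80+0.71)/2 = 1.255 → q = 9.4×2.11×1.255 = 24.89 ft³/s
Q = Σ q = 46.86 ft³/s

46.9 ft³/s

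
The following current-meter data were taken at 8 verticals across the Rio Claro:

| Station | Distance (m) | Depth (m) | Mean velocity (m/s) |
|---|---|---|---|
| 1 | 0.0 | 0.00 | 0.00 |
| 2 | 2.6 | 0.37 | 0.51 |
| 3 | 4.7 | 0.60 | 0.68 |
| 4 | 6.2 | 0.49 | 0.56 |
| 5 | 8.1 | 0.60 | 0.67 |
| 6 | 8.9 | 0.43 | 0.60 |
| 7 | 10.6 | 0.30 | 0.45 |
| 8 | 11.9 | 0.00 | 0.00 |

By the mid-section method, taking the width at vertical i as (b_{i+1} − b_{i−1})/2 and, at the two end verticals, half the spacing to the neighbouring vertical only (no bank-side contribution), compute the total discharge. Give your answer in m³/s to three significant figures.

w_2 = (4.7 − 0.0)/2 = 2.35 m; q_2 = 0.51 × 0.37 × 2.35 = 0.4434 m³/s
w_3 = (6.2 − 2.6)/2 = 1.8 m; q_3 = 0.68 × 0.60 × 1.8 = 0.7344 m³/s
w_4 = (8.1 − 4.7)/2 = 1.7 m; q_4 = 0.56 × 0.49 × 1.7 = 0.4665 m³/s
w_5 = (8.9 − 6.2)/2 = 1.35 m; q_5 = 0.67 × 0.60 × 1.35 = 0.5427 m³/s
w_6 = (10.6 − 8.1)/2 = 1.25 m; q_6 = 0.60 × 0.43 × 1.25 = 0.3225 m³/s
w_7 = (11.9 − 8.9)/2 = 1.5 m; q_7 = 0.45 × 0.30 × 1.5 = 0.2025 m³/s
Stations 1, 8 contribute zero (depth or velocity is 0).
Q = Σ qᵢ = 2.712 m³/s

2.71 m³/s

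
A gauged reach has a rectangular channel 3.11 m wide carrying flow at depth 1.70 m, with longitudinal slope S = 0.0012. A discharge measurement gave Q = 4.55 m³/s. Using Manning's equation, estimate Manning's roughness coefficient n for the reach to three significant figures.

A = b·y = 3.11 × 1.70 = 5.287 m²
P = b + 2y = 3.11 + 2×1.70 = 6.510 m
R = A/P = 5.287/6.510 = 0.8121 m
n = (1/Q)·A·R^(2/3)·S^(1/2) = (1/4.55) × 5.287 × 0.8705 × 0.03464 = 0.03504

0.0350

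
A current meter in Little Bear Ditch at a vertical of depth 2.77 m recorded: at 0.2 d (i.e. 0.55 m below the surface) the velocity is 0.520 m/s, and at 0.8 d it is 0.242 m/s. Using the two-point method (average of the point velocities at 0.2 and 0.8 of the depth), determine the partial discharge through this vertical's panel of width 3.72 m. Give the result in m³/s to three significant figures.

v̄ = (0.520 + 0.242) / 2 = 0.3810 m/s
q = v̄ × d × w = 0.3810 × 2.77 × 3.72 = 3.926 m³/s

3.93 m³/s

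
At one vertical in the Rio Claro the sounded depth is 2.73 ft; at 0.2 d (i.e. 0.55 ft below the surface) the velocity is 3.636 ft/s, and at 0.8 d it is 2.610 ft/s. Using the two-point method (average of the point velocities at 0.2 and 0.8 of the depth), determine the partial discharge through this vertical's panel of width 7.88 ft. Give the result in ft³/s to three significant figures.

67.2 ft³/s

v̄ = (3.636 + 2.610) / 2 = 3.123 ft/s
q = v̄ × d × w = 3.123 × 2.73 × 7.88 = 67.18 ft³/s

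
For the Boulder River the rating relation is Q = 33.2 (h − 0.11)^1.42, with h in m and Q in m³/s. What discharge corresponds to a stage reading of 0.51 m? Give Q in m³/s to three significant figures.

9.04 m³/s

Q = 33.2 × (0.51 − 0.11)^1.42 = 33.2 × 0.4^1.42 = 9.038 m³/s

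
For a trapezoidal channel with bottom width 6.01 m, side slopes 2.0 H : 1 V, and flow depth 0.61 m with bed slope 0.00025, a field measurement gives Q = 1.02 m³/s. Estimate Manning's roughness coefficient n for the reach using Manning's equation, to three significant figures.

A = (b + z·y)·y = (6.01 + 2.0×0.61)×0.61 = 4.410 m²
P = b + 2y√(1+z²) = 6.01 + 2×0.61×√(1+2.0²) = 8.738 m
R = A/P = 4.410/8.738 = 0.5047 m
n = (1/Q)·A·R^(2/3)·S^(1/2) = (1/1.02) × 4.410 × 0.6339 × 0.01581 = 0.04334

0.0433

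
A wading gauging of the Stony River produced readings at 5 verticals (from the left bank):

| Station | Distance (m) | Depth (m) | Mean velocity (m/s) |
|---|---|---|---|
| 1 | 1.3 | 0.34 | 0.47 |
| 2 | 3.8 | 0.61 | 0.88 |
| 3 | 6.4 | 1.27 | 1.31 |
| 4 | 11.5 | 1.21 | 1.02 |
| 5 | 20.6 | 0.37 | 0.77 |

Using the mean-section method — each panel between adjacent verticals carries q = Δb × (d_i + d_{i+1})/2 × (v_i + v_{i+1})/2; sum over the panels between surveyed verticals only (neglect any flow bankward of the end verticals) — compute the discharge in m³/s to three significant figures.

17.3 m³/s

Panel 1-2: Δb = 2.5 m, d̄ = (0.34+0.61)/2 = 0.475, v̄ = (0.47+0.88)/2 = 0.675 → q = 2.5×0.475×0.675 = 0.8016 m³/s
Panel 2-3: Δb = 2.6 m, d̄ = (0.61+1.27)/2 = 0.94, v̄ = (0.88+1.31)/2 = 1.095 → q = 2.6×0.94×1.095 = 2.676 m³/s
Panel 3-4: Δb = 5.1 m, d̄ = (1.27+1.21)/2 = 1.24, v̄ = (1.31+1.02)/2 = 1.165 → q = 5.1×1.24×1.165 = 7.367 m³/s
Panel 4-5: Δb = 9.1 m, d̄ = (1.21+0.37)/2 = 0.79, v̄ = (1.02+0.77)/2 = 0.895 → q = 9.1×0.79×0.895 = 6.434 m³/s
Q = Σ q = 17.28 m³/s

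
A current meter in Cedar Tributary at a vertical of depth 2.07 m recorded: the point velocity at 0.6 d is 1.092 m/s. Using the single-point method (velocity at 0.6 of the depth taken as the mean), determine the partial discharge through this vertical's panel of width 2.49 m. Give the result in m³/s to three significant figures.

v̄ = v₀.₆ = 1.092 m/s
q = v̄ × d × w = 1.092 × 2.07 × 2.49 = 5.628 m³/s

5.63 m³/s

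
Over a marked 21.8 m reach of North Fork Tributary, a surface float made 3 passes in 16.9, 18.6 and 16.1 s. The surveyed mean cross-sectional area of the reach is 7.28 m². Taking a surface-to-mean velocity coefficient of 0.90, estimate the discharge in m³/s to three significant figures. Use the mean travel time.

8.30 m³/s

t̄ = (16.9 + 18.6 + 16.1) / 3 = 17.2 s
v_surface = L / t̄ = 21.8 / 17.2 = 1.267 m/s
v_mean = 0.90 × 1.267 = 1.141 m/s
Q = A × v_mean = 7.28 × 1.141 = 8.304 m³/s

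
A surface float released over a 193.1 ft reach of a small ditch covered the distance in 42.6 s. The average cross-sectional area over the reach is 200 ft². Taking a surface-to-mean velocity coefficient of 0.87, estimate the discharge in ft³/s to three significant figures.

v_surface = L / t̄ = 193.1 / 42.6 = 4.533 ft/s
v_mean = 0.87 × 4.533 = 3.944 ft/s
Q = A × v_mean = 200 × 3.944 = 788.7 ft³/s

789 ft³/s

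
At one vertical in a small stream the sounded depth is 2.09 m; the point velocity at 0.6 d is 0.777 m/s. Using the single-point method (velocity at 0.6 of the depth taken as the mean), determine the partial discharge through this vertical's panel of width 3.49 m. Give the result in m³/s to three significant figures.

5.67 m³/s

v̄ = v₀.₆ = 0.777 m/s
q = v̄ × d × w = 0.7770 × 2.09 × 3.49 = 5.668 m³/s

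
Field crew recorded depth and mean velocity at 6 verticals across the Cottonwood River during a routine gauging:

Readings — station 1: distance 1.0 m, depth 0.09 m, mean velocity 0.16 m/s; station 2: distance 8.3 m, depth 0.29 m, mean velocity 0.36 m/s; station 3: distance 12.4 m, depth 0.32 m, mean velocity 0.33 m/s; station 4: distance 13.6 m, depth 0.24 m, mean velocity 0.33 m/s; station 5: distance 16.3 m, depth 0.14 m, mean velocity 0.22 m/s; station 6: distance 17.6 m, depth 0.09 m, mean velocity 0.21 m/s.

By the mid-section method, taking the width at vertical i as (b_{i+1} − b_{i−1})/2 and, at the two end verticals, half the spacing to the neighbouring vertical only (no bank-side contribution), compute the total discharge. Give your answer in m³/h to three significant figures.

4160 m³/h

w_1 = (8.3 − 1.0)/2 = 3.65 m; q_1 = 0.16 × 0.09 × 3.65 = 0.05256 m³/s
w_2 = (12.4 − 1.0)/2 = 5.7 m; q_2 = 0.36 × 0.29 × 5.7 = 0.5951 m³/s
w_3 = (13.6 − 8.3)/2 = 2.65 m; q_3 = 0.33 × 0.32 × 2.65 = 0.2798 m³/s
w_4 = (16.3 − 12.4)/2 = 1.95 m; q_4 = 0.33 × 0.24 × 1.95 = 0.1544 m³/s
w_5 = (17.6 − 13.6)/2 = 2 m; q_5 = 0.22 × 0.14 × 2 = 0.06160 m³/s
w_6 = (17.6 − 16.3)/2 = 0.65 m; q_6 = 0.21 × 0.09 × 0.65 = 0.01229 m³/s
Q = Σ qᵢ = 1.156 m³/s
= 1.156 × 3600 = 4161 m³/h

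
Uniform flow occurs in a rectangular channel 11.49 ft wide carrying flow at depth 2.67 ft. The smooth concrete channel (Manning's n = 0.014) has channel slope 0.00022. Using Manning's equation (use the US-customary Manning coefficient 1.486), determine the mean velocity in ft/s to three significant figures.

2.35 ft/s

A = b·y = 11.49 × 2.67 = 30.68 ft²
P = b + 2y = 11.49 + 2×2.67 = 16.83 ft
R = A/P = 30.68/16.83 = 1.823 ft
Q = (1.486/n)·A·R^(2/3)·S^(1/2) = (1.486/0.014) × 30.68 × 1.823^(2/3) × 0.00022^(1/2) = 72.07 ft³/s
V = Q/A = 72.07/30.68 = 2.349 ft/s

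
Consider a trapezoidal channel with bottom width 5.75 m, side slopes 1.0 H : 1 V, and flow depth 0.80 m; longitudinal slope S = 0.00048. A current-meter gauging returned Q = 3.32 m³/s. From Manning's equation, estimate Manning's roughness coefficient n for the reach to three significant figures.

A = (b + z·y)·y = (5.75 + 1.0×0.80)×0.80 = 5.240 m²
P = b + 2y√(1+z²) = 5.75 + 2×0.80×√(1+1.0²) = 8.013 m
R = A/P = 5.240/8.013 = 0.6540 m
n = (1/Q)·A·R^(2/3)·S^(1/2) = (1/3.32) × 5.240 × 0.7534 × 0.02191 = 0.02605

0.0261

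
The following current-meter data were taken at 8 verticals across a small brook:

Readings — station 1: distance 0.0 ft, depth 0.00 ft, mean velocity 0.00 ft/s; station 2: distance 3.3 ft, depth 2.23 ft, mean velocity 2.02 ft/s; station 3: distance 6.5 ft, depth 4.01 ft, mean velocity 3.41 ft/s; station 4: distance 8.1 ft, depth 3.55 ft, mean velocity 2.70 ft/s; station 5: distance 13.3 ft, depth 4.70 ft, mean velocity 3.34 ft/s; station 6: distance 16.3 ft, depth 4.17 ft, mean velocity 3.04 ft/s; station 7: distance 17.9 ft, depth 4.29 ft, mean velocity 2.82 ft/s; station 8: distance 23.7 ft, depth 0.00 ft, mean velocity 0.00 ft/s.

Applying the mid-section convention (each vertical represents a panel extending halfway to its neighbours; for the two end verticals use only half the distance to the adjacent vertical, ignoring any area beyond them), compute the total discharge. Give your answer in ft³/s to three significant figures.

w_2 = (6.5 − 0.0)/2 = 3.25 ft; q_2 = 2.02 × 2.23 × 3.25 = 14.64 ft³/s
w_3 = (8.1 − 3.3)/2 = 2.4 ft; q_3 = 3.41 × 4.01 × 2.4 = 32.82 ft³/s
w_4 = (13.3 − 6.5)/2 = 3.4 ft; q_4 = 2.70 × 3.55 × 3.4 = 32.59 ft³/s
w_5 = (16.3 − 8.1)/2 = 4.1 ft; q_5 = 3.34 × 4.70 × 4.1 = 64.36 ft³/s
w_6 = (17.9 − 13.3)/2 = 2.3 ft; q_6 = 3.04 × 4.17 × 2.3 = 29.16 ft³/s
w_7 = (23.7 − 16.3)/2 = 3.7 ft; q_7 = 2.82 × 4.29 × 3.7 = 44.76 ft³/s
Stations 1, 8 contribute zero (depth or velocity is 0).
Q = Σ qᵢ = 218.3 ft³/s

218 ft³/s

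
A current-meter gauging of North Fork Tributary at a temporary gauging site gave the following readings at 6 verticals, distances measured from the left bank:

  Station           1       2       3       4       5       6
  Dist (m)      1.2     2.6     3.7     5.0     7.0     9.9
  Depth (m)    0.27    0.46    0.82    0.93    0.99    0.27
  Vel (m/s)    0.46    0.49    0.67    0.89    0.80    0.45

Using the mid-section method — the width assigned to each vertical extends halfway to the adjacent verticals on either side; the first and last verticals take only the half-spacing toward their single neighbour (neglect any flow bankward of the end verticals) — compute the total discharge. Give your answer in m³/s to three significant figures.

w_1 = (2.6 − 1.2)/2 = 0.7 m; q_1 = 0.46 × 0.27 × 0.7 = 0.08694 m³/s
w_2 = (3.7 − 1.2)/2 = 1.25 m; q_2 = 0.49 × 0.46 × 1.25 = 0.2818 m³/s
w_3 = (5.0 − 2.6)/2 = 1.2 m; q_3 = 0.67 × 0.82 × 1.2 = 0.6593 m³/s
w_4 = (7.0 − 3.7)/2 = 1.65 m; q_4 = 0.89 × 0.93 × 1.65 = 1.366 m³/s
w_5 = (9.9 − 5.0)/2 = 2.45 m; q_5 = 0.80 × 0.99 × 2.45 = 1.940 m³/s
w_6 = (9.9 − 7.0)/2 = 1.45 m; q_6 = 0.45 × 0.27 × 1.45 = 0.1762 m³/s
Q = Σ qᵢ = 4.510 m³/s

4.51 m³/s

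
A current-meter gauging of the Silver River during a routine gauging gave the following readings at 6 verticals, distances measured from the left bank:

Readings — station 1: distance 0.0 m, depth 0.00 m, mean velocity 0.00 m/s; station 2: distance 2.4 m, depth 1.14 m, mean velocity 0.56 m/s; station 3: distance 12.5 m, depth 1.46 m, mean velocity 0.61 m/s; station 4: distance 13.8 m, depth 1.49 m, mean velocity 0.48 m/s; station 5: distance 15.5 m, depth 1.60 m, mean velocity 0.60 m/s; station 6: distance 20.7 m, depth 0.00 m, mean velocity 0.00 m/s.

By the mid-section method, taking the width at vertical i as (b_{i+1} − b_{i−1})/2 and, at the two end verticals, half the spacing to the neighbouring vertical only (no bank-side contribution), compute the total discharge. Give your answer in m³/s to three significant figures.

w_2 = (12.5 − 0.0)/2 = 6.25 m; q_2 = 0.56 × 1.14 × 6.25 = 3.990 m³/s
w_3 = (13.8 − 2.4)/2 = 5.7 m; q_3 = 0.61 × 1.46 × 5.7 = 5.076 m³/s
w_4 = (15.5 − 12.5)/2 = 1.5 m; q_4 = 0.48 × 1.49 × 1.5 = 1.073 m³/s
w_5 = (20.7 − 13.8)/2 = 3.45 m; q_5 = 0.60 × 1.60 × 3.45 = 3.312 m³/s
Stations 1, 6 contribute zero (depth or velocity is 0).
Q = Σ qᵢ = 13.45 m³/s

13.5 m³/s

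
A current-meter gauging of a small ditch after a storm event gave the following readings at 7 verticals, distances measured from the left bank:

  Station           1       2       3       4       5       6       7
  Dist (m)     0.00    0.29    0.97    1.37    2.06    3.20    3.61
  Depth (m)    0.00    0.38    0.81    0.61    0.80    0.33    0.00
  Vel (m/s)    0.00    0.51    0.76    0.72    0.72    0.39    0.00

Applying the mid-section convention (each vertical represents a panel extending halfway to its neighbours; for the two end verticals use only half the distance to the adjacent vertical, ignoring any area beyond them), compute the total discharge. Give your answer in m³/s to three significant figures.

1.29 m³/s

w_2 = (0.97 − 0.00)/2 = 0.485 m; q_2 = 0.51 × 0.38 × 0.485 = 0.09399 m³/s
w_3 = (1.37 − 0.29)/2 = 0.54 m; q_3 = 0.76 × 0.81 × 0.54 = 0.3324 m³/s
w_4 = (2.06 − 0.97)/2 = 0.545 m; q_4 = 0.72 × 0.61 × 0.545 = 0.2394 m³/s
w_5 = (3.20 − 1.37)/2 = 0.915 m; q_5 = 0.72 × 0.80 × 0.915 = 0.5270 m³/s
w_6 = (3.61 − 2.06)/2 = 0.775 m; q_6 = 0.39 × 0.33 × 0.775 = 0.09974 m³/s
Stations 1, 7 contribute zero (depth or velocity is 0).
Q = Σ qᵢ = 1.293 m³/s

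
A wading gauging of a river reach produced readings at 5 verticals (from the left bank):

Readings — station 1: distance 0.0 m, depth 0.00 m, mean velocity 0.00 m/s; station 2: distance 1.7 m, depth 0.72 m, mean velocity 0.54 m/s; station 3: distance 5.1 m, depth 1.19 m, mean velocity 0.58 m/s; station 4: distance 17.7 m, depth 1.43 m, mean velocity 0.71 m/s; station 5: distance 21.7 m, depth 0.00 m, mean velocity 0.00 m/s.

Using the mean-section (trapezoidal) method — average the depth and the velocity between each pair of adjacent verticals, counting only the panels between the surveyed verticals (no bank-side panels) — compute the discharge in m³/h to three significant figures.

Panel 1-2: Δb = 1.7 m, d̄ = (0.00+0.72)/2 = 0.36, v̄ = (0.00+0.54)/2 = 0.27 → q = 1.7×0.36×0.27 = 0.1652 m³/s
Panel 2-3: Δb = 3.4 m, d̄ = (0.72+1.19)/2 = 0.955, v̄ = (0.54+0.58)/2 = 0.56 → q = 3.4×0.955×0.56 = 1.818 m³/s
Panel 3-4: Δb = 12.6 m, d̄ = (1.19+1.43)/2 = 1.31, v̄ = (0.58+0.71)/2 = 0.645 → q = 12.6×1.31×0.645 = 10.65 m³/s
Panel 4-5: Δb = 4 m, d̄ = (1.43+0.00)/2 = 0.715, v̄ = (0.71+0.00)/2 = 0.355 → q = 4×0.715×0.355 = 1.015 m³/s
Q = Σ q = 13.65 m³/s
= 13.65 × 3600 = 49120 m³/h

49100 m³/h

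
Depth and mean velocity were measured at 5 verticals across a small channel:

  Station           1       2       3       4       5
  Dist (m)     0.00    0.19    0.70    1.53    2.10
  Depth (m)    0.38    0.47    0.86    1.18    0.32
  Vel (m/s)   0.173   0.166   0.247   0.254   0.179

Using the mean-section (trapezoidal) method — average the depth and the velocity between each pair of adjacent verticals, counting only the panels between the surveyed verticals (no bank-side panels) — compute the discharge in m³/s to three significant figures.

0.388 m³/s

Panel 1-2: Δb = 0.19 m, d̄ = (0.38+0.47)/2 = 0.425, v̄ = (0.173+0.166)/2 = 0.1695 → q = 0.19×0.425×0.1695 = 0.01369 m³/s
Panel 2-3: Δb = 0.51 m, d̄ = (0.47+0.86)/2 = 0.665, v̄ = (0.166+0.247)/2 = 0.2065 → q = 0.51×0.665×0.2065 = 0.07003 m³/s
Panel 3-4: Δb = 0.83 m, d̄ = (0.86+1.18)/2 = 1.02, v̄ = (0.247+0.254)/2 = 0.2505 → q = 0.83×1.02×0.2505 = 0.2121 m³/s
Panel 4-5: Δb = 0.57 m, d̄ = (1.18+0.32)/2 = 0.75, v̄ = (0.254+0.179)/2 = 0.2165 → q = 0.57×0.75×0.2165 = 0.09255 m³/s
Q = Σ q = 0.3883 m³/s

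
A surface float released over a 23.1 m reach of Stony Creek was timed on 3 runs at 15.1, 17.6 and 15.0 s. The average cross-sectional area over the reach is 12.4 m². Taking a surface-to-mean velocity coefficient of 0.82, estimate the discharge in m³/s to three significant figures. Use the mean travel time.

t̄ = (15.1 + 17.6 + 15.0) / 3 = 15.9 s
v_surface = L / t̄ = 23.1 / 15.9 = 1.453 m/s
v_mean = 0.82 × 1.453 = 1.191 m/s
Q = A × v_mean = 12.4 × 1.191 = 14.77 m³/s

14.8 m³/s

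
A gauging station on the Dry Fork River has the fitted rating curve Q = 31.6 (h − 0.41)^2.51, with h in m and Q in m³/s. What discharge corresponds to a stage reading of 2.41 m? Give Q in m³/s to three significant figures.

Q = 31.6 × (2.41 − 0.41)^2.51 = 31.6 × 2^2.51 = 180.0 m³/s

180 m³/s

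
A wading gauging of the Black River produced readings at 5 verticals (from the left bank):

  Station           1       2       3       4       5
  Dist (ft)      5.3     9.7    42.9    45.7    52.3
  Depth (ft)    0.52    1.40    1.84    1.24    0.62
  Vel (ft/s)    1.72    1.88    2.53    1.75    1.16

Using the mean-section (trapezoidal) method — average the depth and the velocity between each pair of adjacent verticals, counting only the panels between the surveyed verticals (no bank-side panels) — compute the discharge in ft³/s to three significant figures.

144 ft³/s

Panel 1-2: Δb = 4.4 ft, d̄ = (0.52+1.40)/2 = 0.96, v̄ = (1.72+1.88)/2 = 1.8 → q = 4.4×0.96×1.8 = 7.603 ft³/s
Panel 2-3: Δb = 33.2 ft, d̄ = (1.40+1.84)/2 = 1.62, v̄ = (1.88+2.53)/2 = 2.205 → q = 33.2×1.62×2.205 = 118.6 ft³/s
Panel 3-4: Δb = 2.8 ft, d̄ = (1.84+1.24)/2 = 1.54, v̄ = (2.53+1.75)/2 = 2.14 → q = 2.8×1.54×2.14 = 9.228 ft³/s
Panel 4-5: Δb = 6.6 ft, d̄ = (1.24+0.62)/2 = 0.93, v̄ = (1.75+1.16)/2 = 1.455 → q = 6.6×0.93×1.455 = 8.931 ft³/s
Q = Σ q = 144.4 ft³/s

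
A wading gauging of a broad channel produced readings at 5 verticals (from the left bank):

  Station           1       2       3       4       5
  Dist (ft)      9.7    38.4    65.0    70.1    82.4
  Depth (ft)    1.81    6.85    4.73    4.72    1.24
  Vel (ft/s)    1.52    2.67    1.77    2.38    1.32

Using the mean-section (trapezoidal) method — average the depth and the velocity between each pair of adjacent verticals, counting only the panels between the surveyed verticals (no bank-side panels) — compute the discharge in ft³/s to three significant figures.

Panel 1-2: Δb = 28.7 ft, d̄ = (1.81+6.85)/2 = 4.33, v̄ = (1.52+2.67)/2 = 2.095 → q = 28.7×4.33×2.095 = 260.3 ft³/s
Panel 2-3: Δb = 26.6 ft, d̄ = (6.85+4.73)/2 = 5.79, v̄ = (2.67+1.77)/2 = 2.22 → q = 26.6×5.79×2.22 = 341.9 ft³/s
Panel 3-4: Δb = 5.1 ft, d̄ = (4.73+4.72)/2 = 4.725, v̄ = (1.77+2.38)/2 = 2.075 → q = 5.1×4.725×2.075 = 50.00 ft³/s
Panel 4-5: Δb = 12.3 ft, d̄ = (4.72+1.24)/2 = 2.98, v̄ = (2.38+1.32)/2 = 1.85 → q = 12.3×2.98×1.85 = 67.81 ft³/s
Q = Σ q = 720.1 ft³/s

720 ft³/s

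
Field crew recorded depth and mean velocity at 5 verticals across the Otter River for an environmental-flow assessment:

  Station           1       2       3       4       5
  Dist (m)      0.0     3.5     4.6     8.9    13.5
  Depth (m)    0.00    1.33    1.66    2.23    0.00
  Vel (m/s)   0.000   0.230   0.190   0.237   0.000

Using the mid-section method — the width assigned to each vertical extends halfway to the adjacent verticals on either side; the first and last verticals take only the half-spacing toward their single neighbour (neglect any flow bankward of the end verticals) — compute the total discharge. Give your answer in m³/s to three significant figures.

3.91 m³/s

w_2 = (4.6 − 0.0)/2 = 2.3 m; q_2 = 0.230 × 1.33 × 2.3 = 0.7036 m³/s
w_3 = (8.9 − 3.5)/2 = 2.7 m; q_3 = 0.190 × 1.66 × 2.7 = 0.8516 m³/s
w_4 = (13.5 − 4.6)/2 = 4.45 m; q_4 = 0.237 × 2.23 × 4.45 = 2.352 m³/s
Stations 1, 5 contribute zero (depth or velocity is 0).
Q = Σ qᵢ = 3.907 m³/s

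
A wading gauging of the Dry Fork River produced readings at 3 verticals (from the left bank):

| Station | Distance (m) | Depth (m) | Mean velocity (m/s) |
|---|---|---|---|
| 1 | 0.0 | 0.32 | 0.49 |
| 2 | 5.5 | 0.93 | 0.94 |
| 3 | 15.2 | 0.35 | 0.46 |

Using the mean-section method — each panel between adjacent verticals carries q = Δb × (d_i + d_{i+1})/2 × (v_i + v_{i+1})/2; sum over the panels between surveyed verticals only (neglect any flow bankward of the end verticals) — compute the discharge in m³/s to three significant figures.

Panel 1-2: Δb = 5.5 m, d̄ = (0.32+0.93)/2 = 0.625, v̄ = (0.49+0.94)/2 = 0.715 → q = 5.5×0.625×0.715 = 2.458 m³/s
Panel 2-3: Δb = 9.7 m, d̄ = (0.93+0.35)/2 = 0.64, v̄ = (0.94+0.46)/2 = 0.7 → q = 9.7×0.64×0.7 = 4.346 m³/s
Q = Σ q = 6.803 m³/s

6.80 m³/s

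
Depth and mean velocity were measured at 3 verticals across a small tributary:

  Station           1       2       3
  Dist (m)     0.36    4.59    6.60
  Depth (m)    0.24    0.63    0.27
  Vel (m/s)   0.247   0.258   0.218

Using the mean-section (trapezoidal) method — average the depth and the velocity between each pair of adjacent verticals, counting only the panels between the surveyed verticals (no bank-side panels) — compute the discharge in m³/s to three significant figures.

Panel 1-2: Δb = 4.23 m, d̄ = (0.24+0.63)/2 = 0.435, v̄ = (0.247+0.258)/2 = 0.2525 → q = 4.23×0.435×0.2525 = 0.4646 m³/s
Panel 2-3: Δb = 2.01 m, d̄ = (0.63+0.27)/2 = 0.45, v̄ = (0.258+0.218)/2 = 0.238 → q = 2.01×0.45×0.238 = 0.2153 m³/s
Q = Σ q = 0.6799 m³/s

0.680 m³/s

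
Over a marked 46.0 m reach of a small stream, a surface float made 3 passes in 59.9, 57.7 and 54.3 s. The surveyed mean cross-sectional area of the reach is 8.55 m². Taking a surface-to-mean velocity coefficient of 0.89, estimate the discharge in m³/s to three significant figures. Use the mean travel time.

6.11 m³/s

t̄ = (59.9 + 57.7 + 54.3) / 3 = 57.3 s
v_surface = L / t̄ = 46.0 / 57.3 = 0.8028 m/s
v_mean = 0.89 × 0.8028 = 0.7145 m/s
Q = A × v_mean = 8.55 × 0.7145 = 6.109 m³/s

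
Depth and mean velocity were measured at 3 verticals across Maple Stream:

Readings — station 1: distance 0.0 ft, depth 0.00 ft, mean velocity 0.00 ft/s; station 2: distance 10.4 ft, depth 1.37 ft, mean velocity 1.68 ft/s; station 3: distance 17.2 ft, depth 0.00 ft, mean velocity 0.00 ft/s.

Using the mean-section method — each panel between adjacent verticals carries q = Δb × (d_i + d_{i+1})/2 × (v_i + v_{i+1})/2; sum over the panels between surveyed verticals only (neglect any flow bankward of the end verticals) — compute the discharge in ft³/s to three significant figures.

Panel 1-2: Δb = 10.4 ft, d̄ = (0.00+1.37)/2 = 0.685, v̄ = (0.00+1.68)/2 = 0.84 → q = 10.4×0.685×0.84 = 5.984 ft³/s
Panel 2-3: Δb = 6.8 ft, d̄ = (1.37+0.00)/2 = 0.685, v̄ = (1.68+0.00)/2 = 0.84 → q = 6.8×0.685×0.84 = 3.913 ft³/s
Q = Σ q = 9.897 ft³/s

9.90 ft³/s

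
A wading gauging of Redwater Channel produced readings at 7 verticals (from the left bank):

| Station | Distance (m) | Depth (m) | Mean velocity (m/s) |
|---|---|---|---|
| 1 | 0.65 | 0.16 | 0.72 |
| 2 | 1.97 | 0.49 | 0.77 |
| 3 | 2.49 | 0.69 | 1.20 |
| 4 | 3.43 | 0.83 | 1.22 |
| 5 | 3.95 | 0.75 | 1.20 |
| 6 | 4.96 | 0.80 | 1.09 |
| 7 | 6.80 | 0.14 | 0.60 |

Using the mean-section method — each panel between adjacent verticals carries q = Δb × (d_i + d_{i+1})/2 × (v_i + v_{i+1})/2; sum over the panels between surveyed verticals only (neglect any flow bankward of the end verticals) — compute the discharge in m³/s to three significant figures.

Panel 1-2: Δb = 1.32 m, d̄ = (0.16+0.49)/2 = 0.325, v̄ = (0.72+0.77)/2 = 0.745 → q = 1.32×0.325×0.745 = 0.3196 m³/s
Panel 2-3: Δb = 0.52 m, d̄ = (0.49+0.69)/2 = 0.59, v̄ = (0.77+1.20)/2 = 0.985 → q = 0.52×0.59×0.985 = 0.3022 m³/s
Panel 3-4: Δb = 0.94 m, d̄ = (0.69+0.83)/2 = 0.76, v̄ = (1.20+1.22)/2 = 1.21 → q = 0.94×0.76×1.21 = 0.8644 m³/s
Panel 4-5: Δb = 0.52 m, d̄ = (0.83+0.75)/2 = 0.79, v̄ = (1.22+1.20)/2 = 1.21 → q = 0.52×0.79×1.21 = 0.4971 m³/s
Panel 5-6: Δb = 1.01 m, d̄ = (0.75+0.80)/2 = 0.775, v̄ = (1.20+1.09)/2 = 1.145 → q = 1.01×0.775×1.145 = 0.8962 m³/s
Panel 6-7: Δb = 1.84 m, d̄ = (0.80+0.14)/2 = 0.47, v̄ = (1.09+0.60)/2 = 0.845 → q = 1.84×0.47×0.845 = 0.7308 m³/s
Q = Σ q = 3.610 m³/s

3.61 m³/s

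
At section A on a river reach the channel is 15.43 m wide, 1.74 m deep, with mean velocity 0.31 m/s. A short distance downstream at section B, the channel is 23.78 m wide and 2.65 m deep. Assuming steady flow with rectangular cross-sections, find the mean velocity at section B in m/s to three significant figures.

0.132 m/s

Q = A₁V₁ = (15.43×1.74) × 0.31 = 8.323 m³/s
A₂ = 23.78 × 2.65 = 63.02 m²
V₂ = Q/A₂ = 8.323/63.02 = 0.1321 m/s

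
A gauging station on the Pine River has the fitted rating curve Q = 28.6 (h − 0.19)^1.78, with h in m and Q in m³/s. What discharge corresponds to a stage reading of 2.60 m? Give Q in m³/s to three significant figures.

137 m³/s

Q = 28.6 × (2.60 − 0.19)^1.78 = 28.6 × 2.41^1.78 = 136.9 m³/s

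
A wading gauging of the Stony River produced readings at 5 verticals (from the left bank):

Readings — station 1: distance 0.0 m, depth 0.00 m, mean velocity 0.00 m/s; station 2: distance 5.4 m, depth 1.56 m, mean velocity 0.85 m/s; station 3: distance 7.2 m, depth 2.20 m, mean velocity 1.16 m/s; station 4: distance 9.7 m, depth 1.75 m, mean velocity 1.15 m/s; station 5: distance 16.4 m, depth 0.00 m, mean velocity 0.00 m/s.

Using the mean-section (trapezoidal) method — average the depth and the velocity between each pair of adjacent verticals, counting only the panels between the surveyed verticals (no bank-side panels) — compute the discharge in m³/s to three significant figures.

Panel 1-2: Δb = 5.4 m, d̄ = (0.00+1.56)/2 = 0.78, v̄ = (0.00+0.85)/2 = 0.425 → q = 5.4×0.78×0.425 = 1.790 m³/s
Panel 2-3: Δb = 1.8 m, d̄ = (1.56+2.20)/2 = 1.88, v̄ = (0.85+1.16)/2 = 1.005 → q = 1.8×1.88×1.005 = 3.401 m³/s
Panel 3-4: Δb = 2.5 m, d̄ = (2.20+1.75)/2 = 1.975, v̄ = (1.16+1.15)/2 = 1.155 → q = 2.5×1.975×1.155 = 5.703 m³/s
Panel 4-5: Δb = 6.7 m, d̄ = (1.75+0.00)/2 = 0.875, v̄ = (1.15+0.00)/2 = 0.575 → q = 6.7×0.875×0.575 = 3.371 m³/s
Q = Σ q = 14.26 m³/s

14.3 m³/s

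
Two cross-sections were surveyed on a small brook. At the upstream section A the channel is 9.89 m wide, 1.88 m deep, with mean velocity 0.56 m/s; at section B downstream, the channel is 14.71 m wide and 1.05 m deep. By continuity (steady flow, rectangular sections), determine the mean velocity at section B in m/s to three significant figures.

Q = A₁V₁ = (9.89×1.88) × 0.56 = 10.41 m³/s
A₂ = 14.71 × 1.05 = 15.45 m²
V₂ = Q/A₂ = 10.41/15.45 = 0.6741 m/s

0.674 m/s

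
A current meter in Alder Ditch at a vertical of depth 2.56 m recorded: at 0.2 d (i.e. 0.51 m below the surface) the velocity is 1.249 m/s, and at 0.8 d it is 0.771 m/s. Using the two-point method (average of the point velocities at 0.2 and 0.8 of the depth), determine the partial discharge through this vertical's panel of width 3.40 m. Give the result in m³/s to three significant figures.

v̄ = (1.249 + 0.771) / 2 = 1.010 m/s
q = v̄ × d × w = 1.010 × 2.56 × 3.40 = 8.791 m³/s

8.79 m³/s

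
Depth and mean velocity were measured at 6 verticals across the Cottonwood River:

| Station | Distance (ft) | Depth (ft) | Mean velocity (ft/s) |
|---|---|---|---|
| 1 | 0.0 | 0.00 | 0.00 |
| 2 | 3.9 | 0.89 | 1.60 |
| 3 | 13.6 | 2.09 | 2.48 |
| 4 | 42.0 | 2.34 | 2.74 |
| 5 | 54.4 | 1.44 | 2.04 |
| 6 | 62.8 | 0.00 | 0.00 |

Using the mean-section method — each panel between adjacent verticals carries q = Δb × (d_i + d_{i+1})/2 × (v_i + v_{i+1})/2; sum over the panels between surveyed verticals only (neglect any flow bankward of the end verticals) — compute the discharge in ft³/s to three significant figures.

257 ft³/s

Panel 1-2: Δb = 3.9 ft, d̄ = (0.00+0.89)/2 = 0.445, v̄ = (0.00+1.60)/2 = 0.8 → q = 3.9×0.445×0.8 = 1.388 ft³/s
Panel 2-3: Δb = 9.7 ft, d̄ = (0.89+2.09)/2 = 1.49, v̄ = (1.60+2.48)/2 = 2.04 → q = 9.7×1.49×2.04 = 29.48 ft³/s
Panel 3-4: Δb = 28.4 ft, d̄ = (2.09+2.34)/2 = 2.215, v̄ = (2.48+2.74)/2 = 2.61 → q = 28.4×2.215×2.61 = 164.2 ft³/s
Panel 4-5: Δb = 12.4 ft, d̄ = (2.34+1.44)/2 = 1.89, v̄ = (2.74+2.04)/2 = 2.39 → q = 12.4×1.89×2.39 = 56.01 ft³/s
Panel 5-6: Δb = 8.4 ft, d̄ = (1.44+0.00)/2 = 0.72, v̄ = (2.04+0.00)/2 = 1.02 → q = 8.4×0.72×1.02 = 6.169 ft³/s
Q = Σ q = 257.2 ft³/s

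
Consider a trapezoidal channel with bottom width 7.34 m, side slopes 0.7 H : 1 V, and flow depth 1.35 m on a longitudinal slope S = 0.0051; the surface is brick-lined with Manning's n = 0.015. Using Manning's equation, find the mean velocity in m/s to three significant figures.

A = (b + z·y)·y = (7.34 + 0.7×1.35)×1.35 = 11.18 m²
P = b + 2y√(1+z²) = 7.34 + 2×1.35×√(1+0.7²) = 10.64 m
R = A/P = 11.18/10.64 = 1.052 m
Q = (1/n)·A·R^(2/3)·S^(1/2) = (1/0.015) × 11.18 × 1.052^(2/3) × 0.0051^(1/2) = 55.07 m³/s
V = Q/A = 55.07/11.18 = 4.923 m/s

4.92 m/s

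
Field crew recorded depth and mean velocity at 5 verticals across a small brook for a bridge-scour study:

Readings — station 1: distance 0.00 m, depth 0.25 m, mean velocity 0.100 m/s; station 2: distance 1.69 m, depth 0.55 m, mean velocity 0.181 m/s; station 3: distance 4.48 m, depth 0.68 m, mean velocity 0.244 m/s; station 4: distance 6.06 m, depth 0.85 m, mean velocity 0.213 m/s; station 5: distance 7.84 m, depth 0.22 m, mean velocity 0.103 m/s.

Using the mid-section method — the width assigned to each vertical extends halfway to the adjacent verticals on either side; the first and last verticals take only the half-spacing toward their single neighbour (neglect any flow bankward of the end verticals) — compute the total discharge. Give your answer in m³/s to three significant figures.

0.931 m³/s

w_1 = (1.69 − 0.00)/2 = 0.845 m; q_1 = 0.100 × 0.25 × 0.845 = 0.02113 m³/s
w_2 = (4.48 − 0.00)/2 = 2.24 m; q_2 = 0.181 × 0.55 × 2.24 = 0.2230 m³/s
w_3 = (6.06 − 1.69)/2 = 2.185 m; q_3 = 0.244 × 0.68 × 2.185 = 0.3625 m³/s
w_4 = (7.84 − 4.48)/2 = 1.68 m; q_4 = 0.213 × 0.85 × 1.68 = 0.3042 m³/s
w_5 = (7.84 − 6.06)/2 = 0.89 m; q_5 = 0.103 × 0.22 × 0.89 = 0.02017 m³/s
Q = Σ qᵢ = 0.9310 m³/s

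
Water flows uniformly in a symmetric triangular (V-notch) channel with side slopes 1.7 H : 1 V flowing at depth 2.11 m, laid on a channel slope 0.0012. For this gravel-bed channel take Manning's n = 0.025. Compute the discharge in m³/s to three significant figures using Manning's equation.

A = z·y² = 1.7×2.11² = 7.569 m²
P = 2y√(1+z²) = 2×2.11×√(1+1.7²) = 8.323 m
R = A/P = 7.569/8.323 = 0.9093 m
Q = (1/n)·A·R^(2/3)·S^(1/2) = (1/0.025) × 7.569 × 0.9093^(2/3) × 0.0012^(1/2) = 9.843 m³/s

9.84 m³/s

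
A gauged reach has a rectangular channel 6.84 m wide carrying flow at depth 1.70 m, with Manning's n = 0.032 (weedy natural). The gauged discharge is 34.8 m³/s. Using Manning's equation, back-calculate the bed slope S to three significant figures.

A = b·y = 6.84 × 1.70 = 11.63 m²
P = b + 2y = 6.84 + 2×1.70 = 10.24 m
R = A/P = 11.63/10.24 = 1.136 m
S = (Q·n / (1·A·R^(2/3)))² = (34.8×0.032 / (1×11.63×1.088))² = 0.007742

0.00774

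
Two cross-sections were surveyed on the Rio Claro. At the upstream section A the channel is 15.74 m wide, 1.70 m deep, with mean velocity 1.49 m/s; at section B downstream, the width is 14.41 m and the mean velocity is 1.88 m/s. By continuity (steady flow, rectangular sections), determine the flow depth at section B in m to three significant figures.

1.47 m

Q = A₁V₁ = (15.74×1.70) × 1.49 = 39.87 m³/s
d₂ = Q/(b₂ V₂) = 39.87/(14.41×1.88) = 1.472 m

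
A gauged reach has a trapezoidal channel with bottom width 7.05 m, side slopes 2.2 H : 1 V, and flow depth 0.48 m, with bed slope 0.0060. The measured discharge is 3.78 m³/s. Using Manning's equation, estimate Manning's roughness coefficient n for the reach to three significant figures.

0.0444

A = (b + z·y)·y = (7.05 + 2.2×0.48)×0.48 = 3.891 m²
P = b + 2y√(1+z²) = 7.05 + 2×0.48×√(1+2.2²) = 9.370 m
R = A/P = 3.891/9.370 = 0.4153 m
n = (1/Q)·A·R^(2/3)·S^(1/2) = (1/3.78) × 3.891 × 0.5566 × 0.07746 = 0.04438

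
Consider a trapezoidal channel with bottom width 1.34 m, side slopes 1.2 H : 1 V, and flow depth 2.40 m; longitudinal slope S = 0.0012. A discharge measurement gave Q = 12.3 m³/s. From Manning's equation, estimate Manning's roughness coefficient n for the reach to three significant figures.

A = (b + z·y)·y = (1.34 + 1.2×2.40)×2.40 = 10.13 m²
P = b + 2y√(1+z²) = 1.34 + 2×2.40×√(1+1.2²) = 8.838 m
R = A/P = 10.13/8.838 = 1.146 m
n = (1/Q)·A·R^(2/3)·S^(1/2) = (1/12.3) × 10.13 × 1.095 × 0.03464 = 0.03124

0.0312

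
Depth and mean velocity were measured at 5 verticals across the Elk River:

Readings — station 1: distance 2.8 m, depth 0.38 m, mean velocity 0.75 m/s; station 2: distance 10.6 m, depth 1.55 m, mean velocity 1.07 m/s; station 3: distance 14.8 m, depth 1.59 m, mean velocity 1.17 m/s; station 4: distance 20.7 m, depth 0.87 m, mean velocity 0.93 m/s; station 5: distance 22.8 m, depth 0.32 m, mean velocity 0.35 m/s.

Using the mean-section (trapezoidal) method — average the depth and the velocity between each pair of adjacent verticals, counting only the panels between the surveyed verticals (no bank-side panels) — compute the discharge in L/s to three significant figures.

Panel 1-2: Δb = 7.8 m, d̄ = (0.38+1.55)/2 = 0.965, v̄ = (0.75+1.07)/2 = 0.91 → q = 7.8×0.965×0.91 = 6.850 m³/s
Panel 2-3: Δb = 4.2 m, d̄ = (1.55+1.59)/2 = 1.57, v̄ = (1.07+1.17)/2 = 1.12 → q = 4.2×1.57×1.12 = 7.385 m³/s
Panel 3-4: Δb = 5.9 m, d̄ = (1.59+0.87)/2 = 1.23, v̄ = (1.17+0.93)/2 = 1.05 → q = 5.9×1.23×1.05 = 7.620 m³/s
Panel 4-5: Δb = 2.1 m, d̄ = (0.87+0.32)/2 = 0.595, v̄ = (0.93+0.35)/2 = 0.64 → q = 2.1×0.595×0.64 = 0.7997 m³/s
Q = Σ q = 22.65 m³/s
= 22.65 × 1000 = 22650 L/s

22700 L/s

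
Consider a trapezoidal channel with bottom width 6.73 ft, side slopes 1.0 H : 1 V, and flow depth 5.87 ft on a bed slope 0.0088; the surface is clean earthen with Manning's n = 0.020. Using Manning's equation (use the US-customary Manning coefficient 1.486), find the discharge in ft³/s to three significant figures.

A = (b + z·y)·y = (6.73 + 1.0×5.87)×5.87 = 73.96 ft²
P = b + 2y√(1+z²) = 6.73 + 2×5.87×√(1+1.0²) = 23.33 ft
R = A/P = 73.96/23.33 = 3.170 ft
Q = (1.486/n)·A·R^(2/3)·S^(1/2) = (1.486/0.020) × 73.96 × 3.170^(2/3) × 0.0088^(1/2) = 1112 ft³/s

1110 ft³/s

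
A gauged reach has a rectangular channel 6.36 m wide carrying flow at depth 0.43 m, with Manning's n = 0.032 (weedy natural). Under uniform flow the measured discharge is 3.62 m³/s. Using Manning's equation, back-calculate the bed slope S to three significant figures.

0.00655

A = b·y = 6.36 × 0.43 = 2.735 m²
P = b + 2y = 6.36 + 2×0.43 = 7.220 m
R = A/P = 2.735/7.220 = 0.3788 m
S = (Q·n / (1·A·R^(2/3)))² = (3.62×0.032 / (1×2.735×0.5235))² = 0.006547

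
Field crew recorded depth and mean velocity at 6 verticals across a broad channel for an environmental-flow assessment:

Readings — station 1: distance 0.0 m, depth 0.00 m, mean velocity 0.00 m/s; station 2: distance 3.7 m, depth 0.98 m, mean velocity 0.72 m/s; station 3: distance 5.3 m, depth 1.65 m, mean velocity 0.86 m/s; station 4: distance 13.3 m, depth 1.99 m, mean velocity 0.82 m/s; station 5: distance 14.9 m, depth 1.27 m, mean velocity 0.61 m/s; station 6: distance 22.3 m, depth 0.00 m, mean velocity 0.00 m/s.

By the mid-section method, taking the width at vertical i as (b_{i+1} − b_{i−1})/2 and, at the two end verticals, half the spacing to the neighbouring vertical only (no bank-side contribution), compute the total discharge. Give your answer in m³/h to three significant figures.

72000 m³/h

w_2 = (5.3 − 0.0)/2 = 2.65 m; q_2 = 0.72 × 0.98 × 2.65 = 1.870 m³/s
w_3 = (13.3 − 3.7)/2 = 4.8 m; q_3 = 0.86 × 1.65 × 4.8 = 6.811 m³/s
w_4 = (14.9 − 5.3)/2 = 4.8 m; q_4 = 0.82 × 1.99 × 4.8 = 7.833 m³/s
w_5 = (22.3 − 13.3)/2 = 4.5 m; q_5 = 0.61 × 1.27 × 4.5 = 3.486 m³/s
Stations 1, 6 contribute zero (depth or velocity is 0).
Q = Σ qᵢ = 20.00 m³/s
= 20.00 × 3600 = 72000 m³/h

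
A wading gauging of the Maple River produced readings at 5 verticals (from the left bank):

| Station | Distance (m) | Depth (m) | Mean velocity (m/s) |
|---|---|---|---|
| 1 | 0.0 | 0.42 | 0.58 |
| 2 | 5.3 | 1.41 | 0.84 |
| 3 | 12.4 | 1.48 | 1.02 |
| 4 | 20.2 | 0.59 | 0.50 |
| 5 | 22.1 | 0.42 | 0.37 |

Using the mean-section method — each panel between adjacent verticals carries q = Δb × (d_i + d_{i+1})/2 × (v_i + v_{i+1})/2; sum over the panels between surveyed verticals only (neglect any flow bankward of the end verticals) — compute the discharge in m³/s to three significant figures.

19.5 m³/s

Panel 1-2: Δb = 5.3 m, d̄ = (0.42+1.41)/2 = 0.915, v̄ = (0.58+0.84)/2 = 0.71 → q = 5.3×0.915×0.71 = 3.443 m³/s
Panel 2-3: Δb = 7.1 m, d̄ = (1.41+1.48)/2 = 1.445, v̄ = (0.84+1.02)/2 = 0.93 → q = 7.1×1.445×0.93 = 9.541 m³/s
Panel 3-4: Δb = 7.8 m, d̄ = (1.48+0.59)/2 = 1.035, v̄ = (1.02+0.50)/2 = 0.76 → q = 7.8×1.035×0.76 = 6.135 m³/s
Panel 4-5: Δb = 1.9 m, d̄ = (0.59+0.42)/2 = 0.505, v̄ = (0.50+0.37)/2 = 0.435 → q = 1.9×0.505×0.435 = 0.4174 m³/s
Q = Σ q = 19.54 m³/s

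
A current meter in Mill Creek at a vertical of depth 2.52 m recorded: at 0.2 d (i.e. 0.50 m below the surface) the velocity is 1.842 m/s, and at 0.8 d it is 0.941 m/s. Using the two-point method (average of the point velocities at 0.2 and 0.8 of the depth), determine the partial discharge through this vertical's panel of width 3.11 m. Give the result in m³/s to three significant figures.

v̄ = (1.842 + 0.941) / 2 = 1.392 m/s
q = v̄ × d × w = 1.392 × 2.52 × 3.11 = 10.91 m³/s

10.9 m³/s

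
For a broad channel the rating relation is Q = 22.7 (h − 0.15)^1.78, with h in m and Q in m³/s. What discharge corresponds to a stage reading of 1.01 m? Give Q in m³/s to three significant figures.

Q = 22.7 × (1.01 − 0.15)^1.78 = 22.7 × 0.86^1.78 = 17.36 m³/s

17.4 m³/s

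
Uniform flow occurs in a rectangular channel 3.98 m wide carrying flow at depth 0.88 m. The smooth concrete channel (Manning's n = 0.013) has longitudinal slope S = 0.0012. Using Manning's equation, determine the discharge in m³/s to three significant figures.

A = b·y = 3.98 × 0.88 = 3.502 m²
P = b + 2y = 3.98 + 2×0.88 = 5.740 m
R = A/P = 3.502/5.740 = 0.6102 m
Q = (1/n)·A·R^(2/3)·S^(1/2) = (1/0.013) × 3.502 × 0.6102^(2/3) × 0.0012^(1/2) = 6.714 m³/s

6.71 m³/s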